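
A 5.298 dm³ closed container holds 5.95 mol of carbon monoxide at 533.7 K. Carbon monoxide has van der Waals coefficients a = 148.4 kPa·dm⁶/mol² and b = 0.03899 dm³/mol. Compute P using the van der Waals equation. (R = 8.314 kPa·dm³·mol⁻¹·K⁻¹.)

P = nRT/(V − nb) − a n²/V²
nRT/(V − nb) = (5.95)(8.314)(533.7)/(5.298 − 5.95×0.03899) = 26401/5.0660 = 5211.4 kPa
a n²/V² = (148.4)(5.95)²/(5.298)² = 187.17 kPa
P = 5211.4 − 187.17 = 5024 kPa

P ≈ 5024 kPa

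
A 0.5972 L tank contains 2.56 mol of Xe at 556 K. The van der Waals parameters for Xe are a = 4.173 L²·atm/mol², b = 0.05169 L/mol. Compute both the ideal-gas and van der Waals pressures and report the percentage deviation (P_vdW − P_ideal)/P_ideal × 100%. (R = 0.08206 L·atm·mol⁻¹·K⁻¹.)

-10.74 %

Ideal: P_ideal = nRT/V = (2.56)(0.08206)(556)/0.5972 = 195.581 atm
vdW: P = nRT/(V − nb) − a n²/V² = 116.801/0.464874 − 27.3482/0.356648 = 251.253 − 76.6812 = 174.572 atm
% deviation = (174.572 − 195.581)/195.581 × 100% = -10.74%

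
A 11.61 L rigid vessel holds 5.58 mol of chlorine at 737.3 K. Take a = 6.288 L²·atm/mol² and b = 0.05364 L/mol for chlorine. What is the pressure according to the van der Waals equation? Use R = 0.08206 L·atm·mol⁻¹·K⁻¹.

P ≈ 28.40 atm

P = nRT/(V − nb) − a n²/V²
nRT/(V − nb) = (5.58)(0.08206)(737.3)/(11.61 − 5.58×0.05364) = 337.61/11.311 = 29.848 atm
a n²/V² = (6.288)(5.58)²/(11.61)² = 1.4525 atm
P = 29.848 − 1.4525 = 28.40 atm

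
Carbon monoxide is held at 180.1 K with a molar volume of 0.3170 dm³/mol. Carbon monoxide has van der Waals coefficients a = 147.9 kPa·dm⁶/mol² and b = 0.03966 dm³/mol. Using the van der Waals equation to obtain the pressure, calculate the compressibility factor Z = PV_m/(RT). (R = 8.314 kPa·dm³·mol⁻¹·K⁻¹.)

P = RT/(V_m − b) − a/V_m² = (8.314)(180.1)/(0.3170 − 0.03966) − 147.9/(0.3170)²
  = 1497.4/0.27734 − 1471.8 = 5399.1 − 1471.8 = 3927.3 kPa
Z = PV_m/(RT) = (3927.3)(0.3170)/((8.314)(180.1)) = 1245.0/1497.4 = 0.8314

Z ≈ 0.8314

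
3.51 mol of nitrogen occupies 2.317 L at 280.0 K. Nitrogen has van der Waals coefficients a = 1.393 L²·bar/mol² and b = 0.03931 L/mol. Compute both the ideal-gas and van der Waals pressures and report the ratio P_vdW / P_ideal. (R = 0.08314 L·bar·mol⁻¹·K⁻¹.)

P_vdW / P_ideal ≈ 0.9727

Ideal: P_ideal = nRT/V = (3.51)(0.08314)(280.0)/2.317 = 35.2654 bar
vdW: P = nRT/(V − nb) − a n²/V² = 81.7100/2.17902 − 17.1619/5.36849 = 37.4985 − 3.19678 = 34.3017 bar
Ratio = 34.3017/35.2654 = 0.9727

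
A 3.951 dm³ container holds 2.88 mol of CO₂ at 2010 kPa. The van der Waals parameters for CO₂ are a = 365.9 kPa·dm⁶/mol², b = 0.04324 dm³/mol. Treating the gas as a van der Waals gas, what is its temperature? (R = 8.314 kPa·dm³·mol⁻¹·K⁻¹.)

T = (P + a n²/V²)(V − nb)/(nR)
P + a n²/V² = 2010 + (365.9)(2.88)²/(3.951)² = 2204.4 kPa
V − nb = 3.951 − (2.88)(0.04324) = 3.8265 dm³
T = (2204.4)(3.8265)/((2.88)(8.314)) = 352.3 K

T ≈ 352.3 K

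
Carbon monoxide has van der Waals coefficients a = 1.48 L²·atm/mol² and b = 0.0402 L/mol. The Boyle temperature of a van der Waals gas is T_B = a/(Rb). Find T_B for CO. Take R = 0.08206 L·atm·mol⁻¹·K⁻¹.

For a van der Waals gas the second virial coefficient B₂ = b − a/(RT) vanishes at T_B = a/(Rb).
T_B = 1.48/(0.08206×0.0402) = 1.48/0.0032988 = 448.6 K

T_B ≈ 448.6 K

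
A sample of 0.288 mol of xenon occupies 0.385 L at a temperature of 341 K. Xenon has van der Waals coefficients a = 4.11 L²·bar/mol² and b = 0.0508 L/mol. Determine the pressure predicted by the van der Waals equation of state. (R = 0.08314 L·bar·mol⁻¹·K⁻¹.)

P ≈ 19.75 bar

P = nRT/(V − nb) − a n²/V²
nRT/(V − nb) = (0.288)(0.08314)(341)/(0.385 − 0.288×0.0508) = 8.1650/0.37037 = 22.046 bar
a n²/V² = (4.11)(0.288)²/(0.385)² = 2.2999 bar
P = 22.046 − 2.2999 = 19.75 bar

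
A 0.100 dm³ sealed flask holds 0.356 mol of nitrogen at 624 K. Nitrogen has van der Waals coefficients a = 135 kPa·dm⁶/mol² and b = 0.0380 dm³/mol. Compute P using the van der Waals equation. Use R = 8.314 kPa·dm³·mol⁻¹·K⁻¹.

P = nRT/(V − nb) − a n²/V²
nRT/(V − nb) = (0.356)(8.314)(624)/(0.100 − 0.356×0.0380) = 1846.9/0.086472 = 21358 kPa
a n²/V² = (135)(0.356)²/(0.100)² = 1710.9 kPa
P = 21358 − 1710.9 = 19647 kPa

P ≈ 19647 kPa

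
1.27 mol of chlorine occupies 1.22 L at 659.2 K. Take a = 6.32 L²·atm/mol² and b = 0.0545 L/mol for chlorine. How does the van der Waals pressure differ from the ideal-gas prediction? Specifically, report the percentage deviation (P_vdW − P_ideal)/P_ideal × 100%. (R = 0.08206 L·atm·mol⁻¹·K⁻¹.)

-6.15 %

Ideal: P_ideal = nRT/V = (1.27)(0.08206)(659.2)/1.22 = 56.3109 atm
vdW: P = nRT/(V − nb) − a n²/V² = 68.6993/1.15079 − 10.1935/1.48840 = 59.6975 − 6.84863 = 52.8489 atm
% deviation = (52.8489 − 56.3109)/56.3109 × 100% = -6.15%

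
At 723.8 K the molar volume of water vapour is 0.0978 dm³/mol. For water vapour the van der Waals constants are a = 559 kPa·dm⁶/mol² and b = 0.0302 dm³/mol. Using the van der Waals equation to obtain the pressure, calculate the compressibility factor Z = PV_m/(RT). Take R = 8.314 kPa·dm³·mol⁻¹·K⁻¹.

Z ≈ 0.4969

P = RT/(V_m − b) − a/V_m² = (8.314)(723.8)/(0.0978 − 0.0302) − 559/(0.0978)²
  = 6017.7/0.067600 − 58443 = 89019 − 58443 = 30576 kPa
Z = PV_m/(RT) = (30576)(0.0978)/((8.314)(723.8)) = 2990.3/6017.7 = 0.4969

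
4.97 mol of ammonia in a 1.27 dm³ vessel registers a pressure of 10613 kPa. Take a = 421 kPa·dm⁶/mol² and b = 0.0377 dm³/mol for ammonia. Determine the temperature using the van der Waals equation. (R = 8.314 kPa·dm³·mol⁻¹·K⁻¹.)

T ≈ 447.0 K

T = (P + a n²/V²)(V − nb)/(nR)
P + a n²/V² = 10613 + (421)(4.97)²/(1.27)² = 17060 kPa
V − nb = 1.27 − (4.97)(0.0377) = 1.0826 dm³
T = (17060)(1.0826)/((4.97)(8.314)) = 447.0 K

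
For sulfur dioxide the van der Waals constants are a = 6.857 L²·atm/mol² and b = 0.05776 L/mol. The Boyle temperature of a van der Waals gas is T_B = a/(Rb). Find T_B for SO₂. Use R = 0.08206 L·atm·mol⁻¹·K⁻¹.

T_B ≈ 1447 K

For a van der Waals gas the second virial coefficient B₂ = b − a/(RT) vanishes at T_B = a/(Rb).
T_B = 6.857/(0.08206×0.05776) = 6.857/0.0047398 = 1447 K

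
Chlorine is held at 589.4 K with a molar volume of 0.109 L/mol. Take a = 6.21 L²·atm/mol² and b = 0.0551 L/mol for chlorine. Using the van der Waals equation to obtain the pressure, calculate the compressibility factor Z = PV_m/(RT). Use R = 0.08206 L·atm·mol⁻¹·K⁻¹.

P = RT/(V_m − b) − a/V_m² = (0.08206)(589.4)/(0.109 − 0.0551) − 6.21/(0.109)²
  = 48.366/0.053900 − 522.68 = 897.33 − 522.68 = 374.65 atm
Z = PV_m/(RT) = (374.65)(0.109)/((0.08206)(589.4)) = 40.837/48.366 = 0.8443

Z ≈ 0.8443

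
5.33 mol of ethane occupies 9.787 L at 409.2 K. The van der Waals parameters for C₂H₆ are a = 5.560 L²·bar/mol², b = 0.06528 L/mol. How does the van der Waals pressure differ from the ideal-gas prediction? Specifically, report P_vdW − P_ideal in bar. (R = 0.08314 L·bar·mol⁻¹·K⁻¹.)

ΔP ≈ -0.966 bar

Ideal: P_ideal = nRT/V = (5.33)(0.08314)(409.2)/9.787 = 18.5278 bar
vdW: P = nRT/(V − nb) − a n²/V² = 181.331/9.43906 − 157.953/95.7854 = 19.2107 − 1.64903 = 17.5617 bar
ΔP = 17.5617 − 18.5278 = -0.966 bar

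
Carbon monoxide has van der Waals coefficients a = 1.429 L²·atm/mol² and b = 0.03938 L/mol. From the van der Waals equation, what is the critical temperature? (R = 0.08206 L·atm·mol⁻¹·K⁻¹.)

T_c ≈ 131.0 K

For a van der Waals gas, T_c = 8a/(27Rb).
T_c = 8×1.429/(27×0.08206×0.03938) = 11.432/0.087251 = 131.0 K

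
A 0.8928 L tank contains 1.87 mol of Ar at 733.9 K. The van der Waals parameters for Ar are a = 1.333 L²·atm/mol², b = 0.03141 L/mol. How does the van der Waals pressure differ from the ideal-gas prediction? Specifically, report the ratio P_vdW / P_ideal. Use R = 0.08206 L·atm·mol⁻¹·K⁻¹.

P_vdW / P_ideal ≈ 1.024

Ideal: P_ideal = nRT/V = (1.87)(0.08206)(733.9)/0.8928 = 126.141 atm
vdW: P = nRT/(V − nb) − a n²/V² = 112.619/0.834063 − 4.66137/0.797092 = 135.025 − 5.84797 = 129.177 atm
Ratio = 129.177/126.141 = 1.024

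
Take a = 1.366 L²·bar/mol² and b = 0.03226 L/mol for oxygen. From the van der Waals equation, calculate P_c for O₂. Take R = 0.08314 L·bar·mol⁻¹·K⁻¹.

For a van der Waals gas, P_c = a/(27b²).
P_c = 1.366/(27×(0.03226)²) = 1.366/0.028099 = 48.61 bar

P_c ≈ 48.61 bar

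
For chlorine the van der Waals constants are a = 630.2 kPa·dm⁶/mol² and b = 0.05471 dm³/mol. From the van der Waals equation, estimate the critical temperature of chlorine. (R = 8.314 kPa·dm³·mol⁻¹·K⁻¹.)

For a van der Waals gas, T_c = 8a/(27Rb).
T_c = 8×630.2/(27×8.314×0.05471) = 5041.6/12.281 = 410.5 K

T_c ≈ 410.5 K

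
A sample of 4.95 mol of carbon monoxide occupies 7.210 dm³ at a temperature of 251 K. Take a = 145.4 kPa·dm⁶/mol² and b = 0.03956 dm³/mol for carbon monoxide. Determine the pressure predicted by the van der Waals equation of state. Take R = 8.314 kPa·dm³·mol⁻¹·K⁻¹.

P = nRT/(V − nb) − a n²/V²
nRT/(V − nb) = (4.95)(8.314)(251)/(7.210 − 4.95×0.03956) = 10330/7.0142 = 1472.7 kPa
a n²/V² = (145.4)(4.95)²/(7.210)² = 68.534 kPa
P = 1472.7 − 68.534 = 1404 kPa

P ≈ 1404 kPa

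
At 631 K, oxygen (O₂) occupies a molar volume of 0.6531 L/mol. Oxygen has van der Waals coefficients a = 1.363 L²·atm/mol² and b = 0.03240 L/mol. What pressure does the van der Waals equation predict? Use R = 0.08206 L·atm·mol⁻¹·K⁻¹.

P ≈ 80.23 atm

P = RT/(V_m − b) − a/V_m²
RT/(V_m − b) = (0.08206)(631)/(0.6531 − 0.03240) = 51.780/0.62070 = 83.422 atm
a/V_m² = 1.363/(0.6531)² = 3.1955 atm
P = 83.422 − 3.1955 = 80.23 atm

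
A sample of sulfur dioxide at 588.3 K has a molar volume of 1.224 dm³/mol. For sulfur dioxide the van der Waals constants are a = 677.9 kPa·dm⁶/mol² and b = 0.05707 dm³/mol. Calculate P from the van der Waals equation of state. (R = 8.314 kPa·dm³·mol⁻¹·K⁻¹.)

P = RT/(V_m − b) − a/V_m²
RT/(V_m − b) = (8.314)(588.3)/(1.224 − 0.05707) = 4891.1/1.1669 = 4191.5 kPa
a/V_m² = 677.9/(1.224)² = 452.48 kPa
P = 4191.5 − 452.48 = 3739 kPa

P ≈ 3739 kPa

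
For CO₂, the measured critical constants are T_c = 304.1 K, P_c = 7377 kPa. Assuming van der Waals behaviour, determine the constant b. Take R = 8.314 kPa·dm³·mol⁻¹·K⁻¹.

b ≈ 0.04284 dm³/mol

From T_c = 8a/(27Rb) and P_c = a/(27b²): b = R T_c/(8 P_c).
b = (8.314)(304.1)/(8×7377) = 2528.3/59016 = 0.04284 dm³/mol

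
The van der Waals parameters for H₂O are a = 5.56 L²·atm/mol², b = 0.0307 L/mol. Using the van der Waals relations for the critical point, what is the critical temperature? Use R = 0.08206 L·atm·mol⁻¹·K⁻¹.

For a van der Waals gas, T_c = 8a/(27Rb).
T_c = 8×5.56/(27×0.08206×0.0307) = 44.480/0.068020 = 653.9 K

T_c ≈ 653.9 K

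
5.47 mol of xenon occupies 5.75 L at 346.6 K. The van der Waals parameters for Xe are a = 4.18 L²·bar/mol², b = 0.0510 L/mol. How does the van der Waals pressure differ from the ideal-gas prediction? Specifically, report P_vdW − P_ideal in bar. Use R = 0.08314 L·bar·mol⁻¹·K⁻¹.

Ideal: P_ideal = nRT/V = (5.47)(0.08314)(346.6)/5.75 = 27.4131 bar
vdW: P = nRT/(V − nb) − a n²/V² = 157.625/5.47103 − 125.069/33.0625 = 28.8108 − 3.78281 = 25.0280 bar
ΔP = 25.0280 − 27.4131 = -2.385 bar

ΔP ≈ -2.385 bar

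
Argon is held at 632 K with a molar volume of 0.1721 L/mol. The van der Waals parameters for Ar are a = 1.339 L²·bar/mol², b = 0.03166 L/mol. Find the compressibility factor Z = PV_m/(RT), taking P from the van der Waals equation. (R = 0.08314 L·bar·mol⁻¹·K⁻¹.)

Z ≈ 1.077

P = RT/(V_m − b) − a/V_m² = (0.08314)(632)/(0.1721 − 0.03166) − 1.339/(0.1721)²
  = 52.544/0.14044 − 45.208 = 374.14 − 45.208 = 328.93 bar
Z = PV_m/(RT) = (328.93)(0.1721)/((0.08314)(632)) = 56.609/52.544 = 1.077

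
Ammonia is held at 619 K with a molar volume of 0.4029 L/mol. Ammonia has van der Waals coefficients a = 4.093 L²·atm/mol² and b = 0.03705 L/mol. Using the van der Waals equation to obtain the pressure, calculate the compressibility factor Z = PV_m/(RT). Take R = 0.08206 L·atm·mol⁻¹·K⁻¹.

P = RT/(V_m − b) − a/V_m² = (0.08206)(619)/(0.4029 − 0.03705) − 4.093/(0.4029)²
  = 50.795/0.36585 − 25.214 = 138.84 − 25.214 = 113.63 atm
Z = PV_m/(RT) = (113.63)(0.4029)/((0.08206)(619)) = 45.782/50.795 = 0.9013

Z ≈ 0.9013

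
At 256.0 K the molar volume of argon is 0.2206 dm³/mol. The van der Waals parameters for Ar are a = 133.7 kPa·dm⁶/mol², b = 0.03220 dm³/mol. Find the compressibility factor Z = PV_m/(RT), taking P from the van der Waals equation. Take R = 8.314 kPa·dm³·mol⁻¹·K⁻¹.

P = RT/(V_m − b) − a/V_m² = (8.314)(256.0)/(0.2206 − 0.03220) − 133.7/(0.2206)²
  = 2128.4/0.18840 − 2747.4 = 11297 − 2747.4 = 8550 kPa
Z = PV_m/(RT) = (8550)(0.2206)/((8.314)(256.0)) = 1886.1/2128.4 = 0.8862

Z ≈ 0.8862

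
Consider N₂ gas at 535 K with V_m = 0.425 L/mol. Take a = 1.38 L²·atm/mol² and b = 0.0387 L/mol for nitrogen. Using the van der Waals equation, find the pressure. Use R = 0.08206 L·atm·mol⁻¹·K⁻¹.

P ≈ 106.0 atm

P = RT/(V_m − b) − a/V_m²
RT/(V_m − b) = (0.08206)(535)/(0.425 − 0.0387) = 43.902/0.38630 = 113.65 atm
a/V_m² = 1.38/(0.425)² = 7.6401 atm
P = 113.65 − 7.6401 = 106.0 atm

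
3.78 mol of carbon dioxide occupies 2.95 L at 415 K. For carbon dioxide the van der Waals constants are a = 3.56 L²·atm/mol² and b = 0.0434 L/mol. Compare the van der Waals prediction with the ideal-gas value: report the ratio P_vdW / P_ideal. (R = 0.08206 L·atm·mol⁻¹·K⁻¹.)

P_vdW / P_ideal ≈ 0.9249

Ideal: P_ideal = nRT/V = (3.78)(0.08206)(415)/2.95 = 43.6364 atm
vdW: P = nRT/(V − nb) − a n²/V² = 128.728/2.78595 − 50.8667/8.70250 = 46.2061 − 5.84507 = 40.3610 atm
Ratio = 40.3610/43.6364 = 0.9249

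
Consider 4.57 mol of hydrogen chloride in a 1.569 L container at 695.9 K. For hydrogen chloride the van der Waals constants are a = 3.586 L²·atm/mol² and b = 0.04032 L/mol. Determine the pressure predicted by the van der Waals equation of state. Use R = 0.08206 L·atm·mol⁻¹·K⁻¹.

P ≈ 158.0 atm

P = nRT/(V − nb) − a n²/V²
nRT/(V − nb) = (4.57)(0.08206)(695.9)/(1.569 − 4.57×0.04032) = 260.97/1.3847 = 188.47 atm
a n²/V² = (3.586)(4.57)²/(1.569)² = 30.423 atm
P = 188.47 − 30.423 = 158.0 atm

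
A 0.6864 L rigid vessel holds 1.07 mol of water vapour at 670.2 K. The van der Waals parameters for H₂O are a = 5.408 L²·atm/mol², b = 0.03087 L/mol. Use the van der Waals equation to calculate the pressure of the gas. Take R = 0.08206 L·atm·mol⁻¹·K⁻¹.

P ≈ 76.92 atm

P = nRT/(V − nb) − a n²/V²
nRT/(V − nb) = (1.07)(0.08206)(670.2)/(0.6864 − 1.07×0.03087) = 58.846/0.65337 = 90.065 atm
a n²/V² = (5.408)(1.07)²/(0.6864)² = 13.142 atm
P = 90.065 − 13.142 = 76.92 atm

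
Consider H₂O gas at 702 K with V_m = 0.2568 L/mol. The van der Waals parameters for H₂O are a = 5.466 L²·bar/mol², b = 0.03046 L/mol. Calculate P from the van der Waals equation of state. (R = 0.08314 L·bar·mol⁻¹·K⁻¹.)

P ≈ 175.0 bar

P = RT/(V_m − b) − a/V_m²
RT/(V_m − b) = (0.08314)(702)/(0.2568 − 0.03046) = 58.364/0.22634 = 257.86 bar
a/V_m² = 5.466/(0.2568)² = 82.886 bar
P = 257.86 − 82.886 = 175.0 bar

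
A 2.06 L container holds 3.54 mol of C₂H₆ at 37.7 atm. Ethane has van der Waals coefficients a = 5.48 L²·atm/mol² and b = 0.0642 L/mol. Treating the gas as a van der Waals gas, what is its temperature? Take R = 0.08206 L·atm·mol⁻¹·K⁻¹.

T = (P + a n²/V²)(V − nb)/(nR)
P + a n²/V² = 37.7 + (5.48)(3.54)²/(2.06)² = 53.883 atm
V − nb = 2.06 − (3.54)(0.0642) = 1.8327 L
T = (53.883)(1.8327)/((3.54)(0.08206)) = 339.9 K

T ≈ 339.9 K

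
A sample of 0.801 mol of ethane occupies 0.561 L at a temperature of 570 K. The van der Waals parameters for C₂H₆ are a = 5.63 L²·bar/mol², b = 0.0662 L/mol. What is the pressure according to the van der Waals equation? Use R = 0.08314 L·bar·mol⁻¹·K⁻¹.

P ≈ 63.25 bar

P = nRT/(V − nb) − a n²/V²
nRT/(V − nb) = (0.801)(0.08314)(570)/(0.561 − 0.801×0.0662) = 37.959/0.50797 = 74.727 bar
a n²/V² = (5.63)(0.801)²/(0.561)² = 11.478 bar
P = 74.727 − 11.478 = 63.25 bar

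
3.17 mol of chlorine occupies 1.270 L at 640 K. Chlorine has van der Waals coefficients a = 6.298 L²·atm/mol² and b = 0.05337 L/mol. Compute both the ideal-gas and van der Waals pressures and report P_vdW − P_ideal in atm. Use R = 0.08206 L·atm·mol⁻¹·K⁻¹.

Ideal: P_ideal = nRT/V = (3.17)(0.08206)(640)/1.270 = 131.089 atm
vdW: P = nRT/(V − nb) − a n²/V² = 166.483/1.10082 − 63.2880/1.61290 = 151.235 − 39.2386 = 111.996 atm
ΔP = 111.996 − 131.089 = -19.09 atm

ΔP ≈ -19.09 atm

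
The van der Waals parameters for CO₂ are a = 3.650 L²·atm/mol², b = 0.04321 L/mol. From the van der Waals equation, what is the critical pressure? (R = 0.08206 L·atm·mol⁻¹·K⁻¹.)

P_c ≈ 72.40 atm

For a van der Waals gas, P_c = a/(27b²).
P_c = 3.650/(27×(0.04321)²) = 3.650/0.050412 = 72.40 atm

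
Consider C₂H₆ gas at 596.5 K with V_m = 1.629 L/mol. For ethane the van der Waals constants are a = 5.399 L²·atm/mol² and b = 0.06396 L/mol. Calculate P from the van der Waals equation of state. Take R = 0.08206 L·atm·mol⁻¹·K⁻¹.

P = RT/(V_m − b) − a/V_m²
RT/(V_m − b) = (0.08206)(596.5)/(1.629 − 0.06396) = 48.949/1.5650 = 31.277 atm
a/V_m² = 5.399/(1.629)² = 2.0346 atm
P = 31.277 − 2.0346 = 29.24 atm

P ≈ 29.24 atm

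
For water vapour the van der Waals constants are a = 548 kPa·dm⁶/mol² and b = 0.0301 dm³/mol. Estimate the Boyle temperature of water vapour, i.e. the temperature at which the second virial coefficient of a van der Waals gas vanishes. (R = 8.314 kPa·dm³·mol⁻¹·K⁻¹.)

For a van der Waals gas the second virial coefficient B₂ = b − a/(RT) vanishes at T_B = a/(Rb).
T_B = 548/(8.314×0.0301) = 548/0.25025 = 2190 K

T_B ≈ 2190 K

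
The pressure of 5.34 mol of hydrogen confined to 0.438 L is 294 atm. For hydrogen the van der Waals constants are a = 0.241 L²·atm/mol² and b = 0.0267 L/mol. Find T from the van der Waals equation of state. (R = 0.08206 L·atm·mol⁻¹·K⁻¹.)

T ≈ 222.4 K

T = (P + a n²/V²)(V − nb)/(nR)
P + a n²/V² = 294 + (0.241)(5.34)²/(0.438)² = 329.82 atm
V − nb = 0.438 − (5.34)(0.0267) = 0.29542 L
T = (329.82)(0.29542)/((5.34)(0.08206)) = 222.4 K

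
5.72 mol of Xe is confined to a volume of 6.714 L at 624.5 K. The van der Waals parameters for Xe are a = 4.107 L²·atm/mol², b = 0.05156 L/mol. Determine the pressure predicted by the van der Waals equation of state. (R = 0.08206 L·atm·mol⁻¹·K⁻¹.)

P = nRT/(V − nb) − a n²/V²
nRT/(V − nb) = (5.72)(0.08206)(624.5)/(6.714 − 5.72×0.05156) = 293.13/6.4191 = 45.665 atm
a n²/V² = (4.107)(5.72)²/(6.714)² = 2.9809 atm
P = 45.665 − 2.9809 = 42.68 atm

P ≈ 42.68 atm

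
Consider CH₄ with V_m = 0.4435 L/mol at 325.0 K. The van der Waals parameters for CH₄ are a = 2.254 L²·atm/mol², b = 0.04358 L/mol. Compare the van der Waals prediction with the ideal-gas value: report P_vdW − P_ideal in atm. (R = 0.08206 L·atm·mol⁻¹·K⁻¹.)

ΔP ≈ -4.907 atm

Ideal: P_ideal = RT/V_m = (0.08206)(325.0)/0.4435 = 60.1342 atm
vdW: P = RT/(V_m − b) − a/V_m² = 26.6695/0.399920 − 2.254/0.196692 = 66.6871 − 11.4595 = 55.2276 atm
ΔP = 55.2276 − 60.1342 = -4.907 atm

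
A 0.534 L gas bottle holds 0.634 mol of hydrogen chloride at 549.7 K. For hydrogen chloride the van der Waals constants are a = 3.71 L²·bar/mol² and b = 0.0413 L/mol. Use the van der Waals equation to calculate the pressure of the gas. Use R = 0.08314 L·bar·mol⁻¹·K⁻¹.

P = nRT/(V − nb) − a n²/V²
nRT/(V − nb) = (0.634)(0.08314)(549.7)/(0.534 − 0.634×0.0413) = 28.975/0.50782 = 57.058 bar
a n²/V² = (3.71)(0.634)²/(0.534)² = 5.2296 bar
P = 57.058 − 5.2296 = 51.83 bar

P ≈ 51.83 bar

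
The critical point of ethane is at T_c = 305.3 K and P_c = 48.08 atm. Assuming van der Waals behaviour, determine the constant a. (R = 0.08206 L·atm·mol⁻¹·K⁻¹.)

From T_c = 8a/(27Rb) and P_c = a/(27b²): a = 27 R² T_c²/(64 P_c).
a = 27×(0.08206)²×(305.3)²/(64×48.08) = 16947/3077.1 = 5.507 L²·atm/mol²

a ≈ 5.507 L²·atm/mol²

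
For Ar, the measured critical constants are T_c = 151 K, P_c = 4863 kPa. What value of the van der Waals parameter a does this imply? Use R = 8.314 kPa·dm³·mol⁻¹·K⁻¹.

a ≈ 136.7 kPa·dm⁶/mol²

From T_c = 8a/(27Rb) and P_c = a/(27b²): a = 27 R² T_c²/(64 P_c).
a = 27×(8.314)²×(151)²/(64×4863) = 42553736/311232 = 136.7 kPa·dm⁶/mol²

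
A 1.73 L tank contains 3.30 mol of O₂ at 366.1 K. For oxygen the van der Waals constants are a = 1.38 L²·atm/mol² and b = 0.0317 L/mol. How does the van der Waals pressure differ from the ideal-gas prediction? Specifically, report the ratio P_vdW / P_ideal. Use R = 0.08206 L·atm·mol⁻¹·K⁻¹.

Ideal: P_ideal = nRT/V = (3.30)(0.08206)(366.1)/1.73 = 57.3059 atm
vdW: P = nRT/(V − nb) − a n²/V² = 99.1391/1.62539 − 15.0282/2.99290 = 60.9940 − 5.02128 = 55.9727 atm
Ratio = 55.9727/57.3059 = 0.9767

P_vdW / P_ideal ≈ 0.9767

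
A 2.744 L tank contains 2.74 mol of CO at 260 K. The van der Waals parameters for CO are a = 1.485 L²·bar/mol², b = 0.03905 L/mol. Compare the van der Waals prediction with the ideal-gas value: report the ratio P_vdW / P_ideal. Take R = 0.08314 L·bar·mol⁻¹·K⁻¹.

Ideal: P_ideal = nRT/V = (2.74)(0.08314)(260)/2.744 = 21.5849 bar
vdW: P = nRT/(V − nb) − a n²/V² = 59.2289/2.63700 − 11.1488/7.52954 = 22.4607 − 1.48067 = 20.9800 bar
Ratio = 20.9800/21.5849 = 0.9720

P_vdW / P_ideal ≈ 0.9720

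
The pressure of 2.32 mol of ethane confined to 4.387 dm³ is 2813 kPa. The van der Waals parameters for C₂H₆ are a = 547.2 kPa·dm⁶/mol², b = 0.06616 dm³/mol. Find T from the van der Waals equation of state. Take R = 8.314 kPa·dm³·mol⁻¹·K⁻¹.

T ≈ 651.0 K

T = (P + a n²/V²)(V − nb)/(nR)
P + a n²/V² = 2813 + (547.2)(2.32)²/(4.387)² = 2966.0 kPa
V − nb = 4.387 − (2.32)(0.06616) = 4.2335 dm³
T = (2966.0)(4.2335)/((2.32)(8.314)) = 651.0 K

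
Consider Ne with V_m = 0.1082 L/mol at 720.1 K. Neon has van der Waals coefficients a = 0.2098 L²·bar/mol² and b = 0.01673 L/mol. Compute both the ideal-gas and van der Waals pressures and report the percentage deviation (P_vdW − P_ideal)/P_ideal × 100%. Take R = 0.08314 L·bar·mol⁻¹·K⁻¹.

15.05 %

Ideal: P_ideal = RT/V_m = (0.08314)(720.1)/0.1082 = 553.319 bar
vdW: P = RT/(V_m − b) − a/V_m² = 59.8691/0.0914700 − 0.2098/0.0117072 = 654.522 − 17.9206 = 636.601 bar
% deviation = (636.601 − 553.319)/553.319 × 100% = 15.05%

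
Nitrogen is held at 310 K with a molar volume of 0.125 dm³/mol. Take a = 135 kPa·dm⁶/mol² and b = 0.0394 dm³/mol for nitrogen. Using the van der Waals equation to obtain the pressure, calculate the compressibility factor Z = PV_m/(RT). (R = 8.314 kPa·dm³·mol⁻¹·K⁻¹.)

Z ≈ 1.041

P = RT/(V_m − b) − a/V_m² = (8.314)(310)/(0.125 − 0.0394) − 135/(0.125)²
  = 2577.3/0.085600 − 8640.0 = 30109 − 8640.0 = 21469 kPa
Z = PV_m/(RT) = (21469)(0.125)/((8.314)(310)) = 2683.6/2577.3 = 1.041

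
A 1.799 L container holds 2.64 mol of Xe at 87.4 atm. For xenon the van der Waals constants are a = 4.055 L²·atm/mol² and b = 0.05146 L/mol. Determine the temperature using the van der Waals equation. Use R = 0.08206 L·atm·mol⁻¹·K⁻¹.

T = (P + a n²/V²)(V − nb)/(nR)
P + a n²/V² = 87.4 + (4.055)(2.64)²/(1.799)² = 96.132 atm
V − nb = 1.799 − (2.64)(0.05146) = 1.6631 L
T = (96.132)(1.6631)/((2.64)(0.08206)) = 738.0 K

T ≈ 738.0 K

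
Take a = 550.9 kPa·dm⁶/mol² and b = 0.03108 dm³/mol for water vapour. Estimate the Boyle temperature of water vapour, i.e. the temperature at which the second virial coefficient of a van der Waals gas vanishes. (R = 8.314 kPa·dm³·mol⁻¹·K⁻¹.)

For a van der Waals gas the second virial coefficient B₂ = b − a/(RT) vanishes at T_B = a/(Rb).
T_B = 550.9/(8.314×0.03108) = 550.9/0.25840 = 2132 K

T_B ≈ 2132 K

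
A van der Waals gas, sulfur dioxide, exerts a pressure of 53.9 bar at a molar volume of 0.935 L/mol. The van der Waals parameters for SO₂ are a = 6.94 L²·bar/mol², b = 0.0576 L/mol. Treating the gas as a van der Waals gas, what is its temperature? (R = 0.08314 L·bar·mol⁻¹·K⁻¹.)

T ≈ 652.6 K

T = (P + a/V_m²)(V_m − b)/R
P + a/V_m² = 53.9 + 6.94/(0.935)² = 61.838 bar
V_m − b = 0.935 − 0.0576 = 0.87740 L/mol
T = (61.838)(0.87740)/0.08314 = 652.6 K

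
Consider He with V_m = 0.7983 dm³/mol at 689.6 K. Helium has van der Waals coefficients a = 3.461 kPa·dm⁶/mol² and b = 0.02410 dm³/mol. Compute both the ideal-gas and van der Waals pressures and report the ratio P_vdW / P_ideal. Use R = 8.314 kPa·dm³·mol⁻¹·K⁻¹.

P_vdW / P_ideal ≈ 1.030

Ideal: P_ideal = RT/V_m = (8.314)(689.6)/0.7983 = 7181.93 kPa
vdW: P = RT/(V_m − b) − a/V_m² = 5733.33/0.774200 − 3.461/0.637283 = 7405.49 − 5.43087 = 7400.06 kPa
Ratio = 7400.06/7181.93 = 1.030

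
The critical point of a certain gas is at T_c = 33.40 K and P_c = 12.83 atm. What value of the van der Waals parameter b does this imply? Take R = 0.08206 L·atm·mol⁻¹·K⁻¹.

b ≈ 0.02670 L/mol

From T_c = 8a/(27Rb) and P_c = a/(27b²): b = R T_c/(8 P_c).
b = (0.08206)(33.40)/(8×12.83) = 2.7408/102.64 = 0.02670 L/mol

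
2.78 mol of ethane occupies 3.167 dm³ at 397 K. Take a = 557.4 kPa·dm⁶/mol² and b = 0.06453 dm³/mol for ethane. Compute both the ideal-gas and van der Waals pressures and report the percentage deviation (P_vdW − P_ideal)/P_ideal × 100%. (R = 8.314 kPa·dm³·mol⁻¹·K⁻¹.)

-8.82 %

Ideal: P_ideal = nRT/V = (2.78)(8.314)(397)/3.167 = 2897.33 kPa
vdW: P = nRT/(V − nb) − a n²/V² = 9175.83/2.98761 − 4307.81/10.0299 = 3071.29 − 429.497 = 2641.79 kPa
% deviation = (2641.79 − 2897.33)/2897.33 × 100% = -8.82%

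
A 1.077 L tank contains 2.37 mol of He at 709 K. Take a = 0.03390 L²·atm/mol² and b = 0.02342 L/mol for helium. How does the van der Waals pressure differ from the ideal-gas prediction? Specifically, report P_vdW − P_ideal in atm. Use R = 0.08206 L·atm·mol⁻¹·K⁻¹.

Ideal: P_ideal = nRT/V = (2.37)(0.08206)(709)/1.077 = 128.030 atm
vdW: P = nRT/(V − nb) − a n²/V² = 137.888/1.02149 − 0.190413/1.15993 = 134.987 − 0.164159 = 134.823 atm
ΔP = 134.823 − 128.030 = 6.79 atm

ΔP ≈ 6.79 atm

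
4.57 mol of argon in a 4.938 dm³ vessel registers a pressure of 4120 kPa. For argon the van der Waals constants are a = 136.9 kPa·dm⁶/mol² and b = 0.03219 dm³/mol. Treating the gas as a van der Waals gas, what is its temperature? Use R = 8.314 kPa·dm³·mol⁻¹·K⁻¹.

T = (P + a n²/V²)(V − nb)/(nR)
P + a n²/V² = 4120 + (136.9)(4.57)²/(4.938)² = 4237.3 kPa
V − nb = 4.938 − (4.57)(0.03219) = 4.7909 dm³
T = (4237.3)(4.7909)/((4.57)(8.314)) = 534.3 K

T ≈ 534.3 K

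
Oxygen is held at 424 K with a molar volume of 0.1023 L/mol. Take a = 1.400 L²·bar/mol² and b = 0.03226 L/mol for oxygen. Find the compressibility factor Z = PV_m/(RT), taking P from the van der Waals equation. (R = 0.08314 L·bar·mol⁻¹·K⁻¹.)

P = RT/(V_m − b) − a/V_m² = (0.08314)(424)/(0.1023 − 0.03226) − 1.400/(0.1023)²
  = 35.251/0.070040 − 133.78 = 503.30 − 133.78 = 369.52 bar
Z = PV_m/(RT) = (369.52)(0.1023)/((0.08314)(424)) = 37.802/35.251 = 1.072

Z ≈ 1.072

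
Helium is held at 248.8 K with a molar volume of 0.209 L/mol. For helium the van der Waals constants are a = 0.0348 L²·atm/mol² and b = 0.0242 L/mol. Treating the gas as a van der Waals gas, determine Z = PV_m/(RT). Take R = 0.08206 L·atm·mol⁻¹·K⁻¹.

Z ≈ 1.123

P = RT/(V_m − b) − a/V_m² = (0.08206)(248.8)/(0.209 − 0.0242) − 0.0348/(0.209)²
  = 20.417/0.18480 − 0.79669 = 110.48 − 0.79669 = 109.68 atm
Z = PV_m/(RT) = (109.68)(0.209)/((0.08206)(248.8)) = 22.923/20.417 = 1.123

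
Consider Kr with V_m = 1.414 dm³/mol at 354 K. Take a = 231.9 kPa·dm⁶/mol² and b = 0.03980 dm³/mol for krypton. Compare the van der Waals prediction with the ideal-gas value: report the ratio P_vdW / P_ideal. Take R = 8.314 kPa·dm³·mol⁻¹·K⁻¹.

P_vdW / P_ideal ≈ 0.9732

Ideal: P_ideal = RT/V_m = (8.314)(354)/1.414 = 2081.44 kPa
vdW: P = RT/(V_m − b) − a/V_m² = 2943.16/1.37420 − 231.9/1.99940 = 2141.73 − 115.985 = 2025.75 kPa
Ratio = 2025.75/2081.44 = 0.9732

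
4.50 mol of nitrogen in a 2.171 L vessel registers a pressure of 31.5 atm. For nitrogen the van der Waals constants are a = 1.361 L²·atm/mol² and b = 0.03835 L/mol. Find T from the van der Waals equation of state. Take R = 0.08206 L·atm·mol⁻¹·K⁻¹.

T = (P + a n²/V²)(V − nb)/(nR)
P + a n²/V² = 31.5 + (1.361)(4.50)²/(2.171)² = 37.347 atm
V − nb = 2.171 − (4.50)(0.03835) = 1.9984 L
T = (37.347)(1.9984)/((4.50)(0.08206)) = 202.1 K

T ≈ 202.1 K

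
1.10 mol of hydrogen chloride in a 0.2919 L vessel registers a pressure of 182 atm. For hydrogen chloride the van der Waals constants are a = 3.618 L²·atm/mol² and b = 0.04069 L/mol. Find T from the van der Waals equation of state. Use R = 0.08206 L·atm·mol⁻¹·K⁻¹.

T = (P + a n²/V²)(V − nb)/(nR)
P + a n²/V² = 182 + (3.618)(1.10)²/(0.2919)² = 233.38 atm
V − nb = 0.2919 − (1.10)(0.04069) = 0.24714 L
T = (233.38)(0.24714)/((1.10)(0.08206)) = 639.0 K

T ≈ 639.0 K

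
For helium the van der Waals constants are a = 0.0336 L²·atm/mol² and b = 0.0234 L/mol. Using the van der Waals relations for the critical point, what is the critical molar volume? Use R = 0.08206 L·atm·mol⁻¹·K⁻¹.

For a van der Waals gas, V_m,c = 3b.
V_m,c = 3×0.0234 = 0.07020 L/mol

V_m,c ≈ 0.07020 L/mol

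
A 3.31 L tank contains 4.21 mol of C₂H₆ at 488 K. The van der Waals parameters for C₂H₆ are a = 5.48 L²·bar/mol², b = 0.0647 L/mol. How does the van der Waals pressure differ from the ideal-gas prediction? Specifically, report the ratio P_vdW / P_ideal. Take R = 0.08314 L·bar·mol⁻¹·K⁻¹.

Ideal: P_ideal = nRT/V = (4.21)(0.08314)(488)/3.31 = 51.6041 bar
vdW: P = nRT/(V − nb) − a n²/V² = 170.809/3.03761 − 97.1281/10.9561 = 56.2314 − 8.86521 = 47.3662 bar
Ratio = 47.3662/51.6041 = 0.9179

P_vdW / P_ideal ≈ 0.9179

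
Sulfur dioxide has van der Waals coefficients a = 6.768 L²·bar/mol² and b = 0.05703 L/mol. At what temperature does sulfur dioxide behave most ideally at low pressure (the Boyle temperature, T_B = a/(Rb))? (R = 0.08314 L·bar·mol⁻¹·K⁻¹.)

T_B ≈ 1427 K

For a van der Waals gas the second virial coefficient B₂ = b − a/(RT) vanishes at T_B = a/(Rb).
T_B = 6.768/(0.08314×0.05703) = 6.768/0.0047415 = 1427 K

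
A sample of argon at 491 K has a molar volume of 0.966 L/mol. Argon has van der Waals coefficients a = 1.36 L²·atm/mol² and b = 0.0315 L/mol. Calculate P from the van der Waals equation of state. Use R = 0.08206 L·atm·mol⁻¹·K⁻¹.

P = RT/(V_m − b) − a/V_m²
RT/(V_m − b) = (0.08206)(491)/(0.966 − 0.0315) = 40.291/0.93450 = 43.115 atm
a/V_m² = 1.36/(0.966)² = 1.4574 atm
P = 43.115 − 1.4574 = 41.66 atm

P ≈ 41.66 atm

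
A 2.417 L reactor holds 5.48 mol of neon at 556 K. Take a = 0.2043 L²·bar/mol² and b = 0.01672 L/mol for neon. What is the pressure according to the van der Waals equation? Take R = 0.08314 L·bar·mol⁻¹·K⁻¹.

P ≈ 107.9 bar

P = nRT/(V − nb) − a n²/V²
nRT/(V − nb) = (5.48)(0.08314)(556)/(2.417 − 5.48×0.01672) = 253.32/2.3254 = 108.94 bar
a n²/V² = (0.2043)(5.48)²/(2.417)² = 1.0502 bar
P = 108.94 − 1.0502 = 107.9 bar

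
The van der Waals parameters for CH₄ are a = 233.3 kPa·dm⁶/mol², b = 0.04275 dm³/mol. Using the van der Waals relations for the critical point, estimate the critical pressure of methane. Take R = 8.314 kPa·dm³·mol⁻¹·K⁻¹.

P_c ≈ 4728 kPa

For a van der Waals gas, P_c = a/(27b²).
P_c = 233.3/(27×(0.04275)²) = 233.3/0.049344 = 4728 kPa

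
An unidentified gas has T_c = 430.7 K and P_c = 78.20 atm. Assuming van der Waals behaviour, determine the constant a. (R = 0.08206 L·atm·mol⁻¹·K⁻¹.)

From T_c = 8a/(27Rb) and P_c = a/(27b²): a = 27 R² T_c²/(64 P_c).
a = 27×(0.08206)²×(430.7)²/(64×78.20) = 33727/5004.8 = 6.739 L²·atm/mol²

a ≈ 6.739 L²·atm/mol²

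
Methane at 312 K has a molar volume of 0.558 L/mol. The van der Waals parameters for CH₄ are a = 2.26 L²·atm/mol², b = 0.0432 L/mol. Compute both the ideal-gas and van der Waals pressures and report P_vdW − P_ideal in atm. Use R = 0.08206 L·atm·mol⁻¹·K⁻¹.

Ideal: P_ideal = RT/V_m = (0.08206)(312)/0.558 = 45.8830 atm
vdW: P = RT/(V_m − b) − a/V_m² = 25.6027/0.514800 − 2.26/0.311364 = 49.7333 − 7.25839 = 42.4749 atm
ΔP = 42.4749 − 45.8830 = -3.408 atm

ΔP ≈ -3.408 atm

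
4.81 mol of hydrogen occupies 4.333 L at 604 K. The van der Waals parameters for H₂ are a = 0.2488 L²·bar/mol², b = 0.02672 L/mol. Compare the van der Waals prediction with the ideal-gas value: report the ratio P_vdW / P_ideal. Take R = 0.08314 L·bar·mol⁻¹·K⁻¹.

Ideal: P_ideal = nRT/V = (4.81)(0.08314)(604)/4.333 = 55.7447 bar
vdW: P = nRT/(V − nb) − a n²/V² = 241.542/4.20448 − 5.75626/18.7749 = 57.4487 − 0.306593 = 57.1421 bar
Ratio = 57.1421/55.7447 = 1.025

P_vdW / P_ideal ≈ 1.025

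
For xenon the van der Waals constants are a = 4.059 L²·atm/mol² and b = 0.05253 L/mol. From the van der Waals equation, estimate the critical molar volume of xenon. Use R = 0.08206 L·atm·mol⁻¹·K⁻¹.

V_m,c ≈ 0.1576 L/mol

For a van der Waals gas, V_m,c = 3b.
V_m,c = 3×0.05253 = 0.1576 L/mol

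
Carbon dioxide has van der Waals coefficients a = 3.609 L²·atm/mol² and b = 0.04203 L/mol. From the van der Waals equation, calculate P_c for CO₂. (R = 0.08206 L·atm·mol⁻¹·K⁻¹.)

P_c ≈ 75.67 atm

For a van der Waals gas, P_c = a/(27b²).
P_c = 3.609/(27×(0.04203)²) = 3.609/0.047696 = 75.67 atm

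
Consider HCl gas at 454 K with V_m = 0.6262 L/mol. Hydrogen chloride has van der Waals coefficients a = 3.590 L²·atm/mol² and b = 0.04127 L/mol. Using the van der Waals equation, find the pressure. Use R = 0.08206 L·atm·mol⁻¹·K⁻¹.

P = RT/(V_m − b) − a/V_m²
RT/(V_m − b) = (0.08206)(454)/(0.6262 − 0.04127) = 37.255/0.58493 = 63.691 atm
a/V_m² = 3.590/(0.6262)² = 9.1552 atm
P = 63.691 − 9.1552 = 54.54 atm

P ≈ 54.54 atm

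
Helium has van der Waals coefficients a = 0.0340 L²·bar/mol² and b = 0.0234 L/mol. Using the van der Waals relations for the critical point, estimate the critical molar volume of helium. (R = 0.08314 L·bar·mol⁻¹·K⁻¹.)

V_m,c ≈ 0.07020 L/mol

For a van der Waals gas, V_m,c = 3b.
V_m,c = 3×0.0234 = 0.07020 L/mol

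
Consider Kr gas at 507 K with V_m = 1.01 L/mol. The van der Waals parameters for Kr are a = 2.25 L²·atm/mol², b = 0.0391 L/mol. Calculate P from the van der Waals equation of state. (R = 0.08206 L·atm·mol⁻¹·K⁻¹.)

P = RT/(V_m − b) − a/V_m²
RT/(V_m − b) = (0.08206)(507)/(1.01 − 0.0391) = 41.604/0.97090 = 42.851 atm
a/V_m² = 2.25/(1.01)² = 2.2057 atm
P = 42.851 − 2.2057 = 40.65 atm

P ≈ 40.65 atm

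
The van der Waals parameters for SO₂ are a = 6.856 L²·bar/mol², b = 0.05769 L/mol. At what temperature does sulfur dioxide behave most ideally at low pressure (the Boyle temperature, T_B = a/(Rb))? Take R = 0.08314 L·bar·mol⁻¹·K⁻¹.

For a van der Waals gas the second virial coefficient B₂ = b − a/(RT) vanishes at T_B = a/(Rb).
T_B = 6.856/(0.08314×0.05769) = 6.856/0.0047963 = 1429 K

T_B ≈ 1429 K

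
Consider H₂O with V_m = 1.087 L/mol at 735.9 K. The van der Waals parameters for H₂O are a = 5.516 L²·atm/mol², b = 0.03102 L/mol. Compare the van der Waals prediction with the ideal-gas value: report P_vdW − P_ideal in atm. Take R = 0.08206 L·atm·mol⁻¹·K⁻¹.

ΔP ≈ -3.036 atm

Ideal: P_ideal = RT/V_m = (0.08206)(735.9)/1.087 = 55.5547 atm
vdW: P = RT/(V_m − b) − a/V_m² = 60.3880/1.05598 − 5.516/1.18157 = 57.1867 − 4.66836 = 52.5183 atm
ΔP = 52.5183 − 55.5547 = -3.036 atm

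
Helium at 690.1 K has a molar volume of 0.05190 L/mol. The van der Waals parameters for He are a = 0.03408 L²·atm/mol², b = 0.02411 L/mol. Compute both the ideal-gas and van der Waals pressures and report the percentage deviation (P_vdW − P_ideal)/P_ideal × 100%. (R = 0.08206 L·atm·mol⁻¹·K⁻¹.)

85.60 %

Ideal: P_ideal = RT/V_m = (0.08206)(690.1)/0.05190 = 1091.13 atm
vdW: P = RT/(V_m − b) − a/V_m² = 56.6296/0.0277900 − 0.03408/0.00269361 = 2037.77 − 12.6522 = 2025.12 atm
% deviation = (2025.12 − 1091.13)/1091.13 × 100% = 85.60%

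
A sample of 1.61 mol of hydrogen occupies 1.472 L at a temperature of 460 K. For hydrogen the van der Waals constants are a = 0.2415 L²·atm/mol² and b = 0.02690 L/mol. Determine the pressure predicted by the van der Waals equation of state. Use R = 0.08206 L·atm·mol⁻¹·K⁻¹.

P = nRT/(V − nb) − a n²/V²
nRT/(V − nb) = (1.61)(0.08206)(460)/(1.472 − 1.61×0.02690) = 60.774/1.4287 = 42.538 atm
a n²/V² = (0.2415)(1.61)²/(1.472)² = 0.28890 atm
P = 42.538 − 0.28890 = 42.25 atm

P ≈ 42.25 atm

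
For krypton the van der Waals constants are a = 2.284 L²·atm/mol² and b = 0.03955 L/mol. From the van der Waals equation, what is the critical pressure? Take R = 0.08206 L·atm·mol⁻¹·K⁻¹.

P_c ≈ 54.08 atm

For a van der Waals gas, P_c = a/(27b²).
P_c = 2.284/(27×(0.03955)²) = 2.284/0.042233 = 54.08 atm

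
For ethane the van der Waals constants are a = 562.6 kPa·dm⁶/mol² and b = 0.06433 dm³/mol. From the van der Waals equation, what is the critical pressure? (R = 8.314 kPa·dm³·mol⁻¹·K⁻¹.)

P_c ≈ 5035 kPa

For a van der Waals gas, P_c = a/(27b²).
P_c = 562.6/(27×(0.06433)²) = 562.6/0.11174 = 5035 kPa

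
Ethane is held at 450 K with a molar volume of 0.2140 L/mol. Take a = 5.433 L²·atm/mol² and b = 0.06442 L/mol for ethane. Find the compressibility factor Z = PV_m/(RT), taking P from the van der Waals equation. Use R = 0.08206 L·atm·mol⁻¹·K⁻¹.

P = RT/(V_m − b) − a/V_m² = (0.08206)(450)/(0.2140 − 0.06442) − 5.433/(0.2140)²
  = 36.927/0.14958 − 118.63 = 246.87 − 118.63 = 128.24 atm
Z = PV_m/(RT) = (128.24)(0.2140)/((0.08206)(450)) = 27.443/36.927 = 0.7432

Z ≈ 0.7432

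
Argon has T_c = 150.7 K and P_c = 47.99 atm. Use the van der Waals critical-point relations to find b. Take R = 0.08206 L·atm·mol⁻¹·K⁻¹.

From T_c = 8a/(27Rb) and P_c = a/(27b²): b = R T_c/(8 P_c).
b = (0.08206)(150.7)/(8×47.99) = 12.366/383.92 = 0.03221 L/mol

b ≈ 0.03221 L/mol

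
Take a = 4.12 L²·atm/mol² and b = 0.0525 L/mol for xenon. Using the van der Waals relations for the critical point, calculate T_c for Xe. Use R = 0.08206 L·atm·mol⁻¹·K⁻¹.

For a van der Waals gas, T_c = 8a/(27Rb).
T_c = 8×4.12/(27×0.08206×0.0525) = 32.960/0.11632 = 283.4 K

T_c ≈ 283.4 K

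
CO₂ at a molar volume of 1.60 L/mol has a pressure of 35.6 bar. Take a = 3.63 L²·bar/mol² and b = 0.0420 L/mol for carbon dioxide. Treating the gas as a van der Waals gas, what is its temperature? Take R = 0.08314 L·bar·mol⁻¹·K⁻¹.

T ≈ 693.7 K

T = (P + a/V_m²)(V_m − b)/R
P + a/V_m² = 35.6 + 3.63/(1.60)² = 37.018 bar
V_m − b = 1.60 − 0.0420 = 1.5580 L/mol
T = (37.018)(1.5580)/0.08314 = 693.7 K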